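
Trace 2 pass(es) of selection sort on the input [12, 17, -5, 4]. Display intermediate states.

Pass 1: Select minimum -5 at index 2, swap -> [-5, 17, 12, 4]
Pass 2: Select minimum 4 at index 3, swap -> [-5, 4, 12, 17]


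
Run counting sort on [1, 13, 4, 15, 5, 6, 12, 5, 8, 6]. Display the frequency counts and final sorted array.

Count array: [0, 1, 0, 0, 1, 2, 2, 0, 1, 0, 0, 0, 1, 1, 0, 1]
(count[i] = number of elements equal to i)
Cumulative count: [0, 1, 1, 1, 2, 4, 6, 6, 7, 7, 7, 7, 8, 9, 9, 10]
Sorted: [1, 4, 5, 5, 6, 6, 8, 12, 13, 15]


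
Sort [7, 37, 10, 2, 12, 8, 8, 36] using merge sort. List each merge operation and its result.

Divide and conquer:
  Merge [7] + [37] -> [7, 37]
  Merge [10] + [2] -> [2, 10]
  Merge [7, 37] + [2, 10] -> [2, 7, 10, 37]
  Merge [12] + [8] -> [8, 12]
  Merge [8] + [36] -> [8, 36]
  Merge [8, 12] + [8, 36] -> [8, 8, 12, 36]
  Merge [2, 7, 10, 37] + [8, 8, 12, 36] -> [2, 7, 8, 8, 10, 12, 36, 37]


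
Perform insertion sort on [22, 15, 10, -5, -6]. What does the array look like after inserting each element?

First element 22 is already 'sorted'
Insert 15: shifted 1 elements -> [15, 22, 10, -5, -6]
Insert 10: shifted 2 elements -> [10, 15, 22, -5, -6]
Insert -5: shifted 3 elements -> [-5, 10, 15, 22, -6]
Insert -6: shifted 4 elements -> [-6, -5, 10, 15, 22]


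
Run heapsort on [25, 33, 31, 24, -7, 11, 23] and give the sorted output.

Build heap: [33, 25, 31, 24, -7, 11, 23]
Extract 33: [31, 25, 23, 24, -7, 11, 33]
Extract 31: [25, 24, 23, 11, -7, 31, 33]
Extract 25: [24, 11, 23, -7, 25, 31, 33]
Extract 24: [23, 11, -7, 24, 25, 31, 33]
Extract 23: [11, -7, 23, 24, 25, 31, 33]
Extract 11: [-7, 11, 23, 24, 25, 31, 33]


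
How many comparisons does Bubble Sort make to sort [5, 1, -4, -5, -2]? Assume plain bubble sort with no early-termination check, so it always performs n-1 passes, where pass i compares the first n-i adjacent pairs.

Pass 1: compare adjacent pairs (0,1)..(3,4) = 4 comparison(s), 4 swap(s) -> [1, -4, -5, -2, 5]
Pass 2: compare adjacent pairs (0,1)..(2,3) = 3 comparison(s), 3 swap(s) -> [-4, -5, -2, 1, 5]
Pass 3: compare adjacent pairs (0,1)..(1,2) = 2 comparison(s), 1 swap(s) -> [-5, -4, -2, 1, 5]
Pass 4: compare adjacent pairs (0,1)..(0,1) = 1 comparison(s), 0 swap(s) -> [-5, -4, -2, 1, 5]
Total comparisons: 4 + 3 + 2 + 1 = 10


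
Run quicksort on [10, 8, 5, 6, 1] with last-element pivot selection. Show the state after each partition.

Partition 1: pivot=1 at index 0 -> [1, 8, 5, 6, 10]
Partition 2: pivot=10 at index 4 -> [1, 8, 5, 6, 10]
Partition 3: pivot=6 at index 2 -> [1, 5, 6, 8, 10]


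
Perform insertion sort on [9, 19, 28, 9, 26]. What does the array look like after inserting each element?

First element 9 is already 'sorted'
Insert 19: shifted 0 elements -> [9, 19, 28, 9, 26]
Insert 28: shifted 0 elements -> [9, 19, 28, 9, 26]
Insert 9: shifted 2 elements -> [9, 9, 19, 28, 26]
Insert 26: shifted 1 elements -> [9, 9, 19, 26, 28]


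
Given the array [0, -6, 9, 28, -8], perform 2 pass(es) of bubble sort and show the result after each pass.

After pass 1: [-6, 0, 9, -8, 28] (2 swaps)
After pass 2: [-6, 0, -8, 9, 28] (1 swaps)
Total swaps: 3


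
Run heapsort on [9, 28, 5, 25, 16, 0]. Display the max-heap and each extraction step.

Build heap: [28, 25, 5, 9, 16, 0]
Extract 28: [25, 16, 5, 9, 0, 28]
Extract 25: [16, 9, 5, 0, 25, 28]
Extract 16: [9, 0, 5, 16, 25, 28]
Extract 9: [5, 0, 9, 16, 25, 28]
Extract 5: [0, 5, 9, 16, 25, 28]


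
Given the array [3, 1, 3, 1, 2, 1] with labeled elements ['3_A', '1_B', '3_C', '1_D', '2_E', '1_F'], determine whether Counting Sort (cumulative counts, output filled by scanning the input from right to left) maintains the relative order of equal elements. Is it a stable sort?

Trace Counting Sort on the labeled array (the key is the number; the letter only tracks identity):
  Counts for values 0..3: [0, 3, 1, 2]
  Cumulative counts: [0, 3, 4, 6]
  Scan right to left: place 1_F at output index 2
  Scan right to left: place 2_E at output index 3
  Scan right to left: place 1_D at output index 1
  Scan right to left: place 3_C at output index 5
  Scan right to left: place 1_B at output index 0
  Scan right to left: place 3_A at output index 4
  Output: [1_B, 1_D, 1_F, 2_E, 3_A, 3_C]
Equal keys:
  value 1: originally 1_B, 1_D, 1_F; after sorting 1_B, 1_D, 1_F -> order preserved
  value 3: originally 3_A, 3_C; after sorting 3_A, 3_C -> order preserved
All equal keys kept their original relative order. Counting Sort is stable: scanning the input right to left with decreasing cumulative counts places later duplicates at later output positions.
Answer: Stable


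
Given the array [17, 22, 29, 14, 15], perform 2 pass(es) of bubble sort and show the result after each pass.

After pass 1: [17, 22, 14, 15, 29] (2 swaps)
After pass 2: [17, 14, 15, 22, 29] (2 swaps)
Total swaps: 4


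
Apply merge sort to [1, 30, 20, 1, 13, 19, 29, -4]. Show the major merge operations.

Divide and conquer:
  Merge [1] + [30] -> [1, 30]
  Merge [20] + [1] -> [1, 20]
  Merge [1, 30] + [1, 20] -> [1, 1, 20, 30]
  Merge [13] + [19] -> [13, 19]
  Merge [29] + [-4] -> [-4, 29]
  Merge [13, 19] + [-4, 29] -> [-4, 13, 19, 29]
  Merge [1, 1, 20, 30] + [-4, 13, 19, 29] -> [-4, 1, 1, 13, 19, 20, 29, 30]


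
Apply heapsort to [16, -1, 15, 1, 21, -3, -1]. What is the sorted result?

Build heap: [21, 16, 15, 1, -1, -3, -1]
Extract 21: [16, 1, 15, -1, -1, -3, 21]
Extract 16: [15, 1, -3, -1, -1, 16, 21]
Extract 15: [1, -1, -3, -1, 15, 16, 21]
Extract 1: [-1, -1, -3, 1, 15, 16, 21]
Extract -1: [-1, -3, -1, 1, 15, 16, 21]
Extract -1: [-3, -1, -1, 1, 15, 16, 21]


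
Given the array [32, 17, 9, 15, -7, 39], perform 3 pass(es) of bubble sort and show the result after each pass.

After pass 1: [17, 9, 15, -7, 32, 39] (4 swaps)
After pass 2: [9, 15, -7, 17, 32, 39] (3 swaps)
After pass 3: [9, -7, 15, 17, 32, 39] (1 swaps)
Total swaps: 8


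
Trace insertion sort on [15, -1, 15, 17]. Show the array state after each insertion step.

First element 15 is already 'sorted'
Insert -1: shifted 1 elements -> [-1, 15, 15, 17]
Insert 15: shifted 0 elements -> [-1, 15, 15, 17]
Insert 17: shifted 0 elements -> [-1, 15, 15, 17]


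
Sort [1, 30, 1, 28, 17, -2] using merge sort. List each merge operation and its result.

Divide and conquer:
  Merge [30] + [1] -> [1, 30]
  Merge [1] + [1, 30] -> [1, 1, 30]
  Merge [17] + [-2] -> [-2, 17]
  Merge [28] + [-2, 17] -> [-2, 17, 28]
  Merge [1, 1, 30] + [-2, 17, 28] -> [-2, 1, 1, 17, 28, 30]


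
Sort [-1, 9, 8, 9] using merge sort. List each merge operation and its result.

Divide and conquer:
  Merge [-1] + [9] -> [-1, 9]
  Merge [8] + [9] -> [8, 9]
  Merge [-1, 9] + [8, 9] -> [-1, 8, 9, 9]


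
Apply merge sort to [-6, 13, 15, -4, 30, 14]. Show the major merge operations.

Divide and conquer:
  Merge [13] + [15] -> [13, 15]
  Merge [-6] + [13, 15] -> [-6, 13, 15]
  Merge [30] + [14] -> [14, 30]
  Merge [-4] + [14, 30] -> [-4, 14, 30]
  Merge [-6, 13, 15] + [-4, 14, 30] -> [-6, -4, 13, 14, 15, 30]


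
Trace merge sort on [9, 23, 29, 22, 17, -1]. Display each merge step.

Divide and conquer:
  Merge [23] + [29] -> [23, 29]
  Merge [9] + [23, 29] -> [9, 23, 29]
  Merge [17] + [-1] -> [-1, 17]
  Merge [22] + [-1, 17] -> [-1, 17, 22]
  Merge [9, 23, 29] + [-1, 17, 22] -> [-1, 9, 17, 22, 23, 29]


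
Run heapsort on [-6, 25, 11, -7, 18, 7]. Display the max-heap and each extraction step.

Build heap: [25, 18, 11, -7, -6, 7]
Extract 25: [18, 7, 11, -7, -6, 25]
Extract 18: [11, 7, -6, -7, 18, 25]
Extract 11: [7, -7, -6, 11, 18, 25]
Extract 7: [-6, -7, 7, 11, 18, 25]
Extract -6: [-7, -6, 7, 11, 18, 25]


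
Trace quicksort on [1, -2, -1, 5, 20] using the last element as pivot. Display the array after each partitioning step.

Partition 1: pivot=20 at index 4 -> [1, -2, -1, 5, 20]
Partition 2: pivot=5 at index 3 -> [1, -2, -1, 5, 20]
Partition 3: pivot=-1 at index 1 -> [-2, -1, 1, 5, 20]


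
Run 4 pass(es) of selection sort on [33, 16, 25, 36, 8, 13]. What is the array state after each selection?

Pass 1: Select minimum 8 at index 4, swap -> [8, 16, 25, 36, 33, 13]
Pass 2: Select minimum 13 at index 5, swap -> [8, 13, 25, 36, 33, 16]
Pass 3: Select minimum 16 at index 5, swap -> [8, 13, 16, 36, 33, 25]
Pass 4: Select minimum 25 at index 5, swap -> [8, 13, 16, 25, 33, 36]


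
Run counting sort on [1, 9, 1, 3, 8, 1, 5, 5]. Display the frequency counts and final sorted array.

Count array: [0, 3, 0, 1, 0, 2, 0, 0, 1, 1]
(count[i] = number of elements equal to i)
Cumulative count: [0, 3, 3, 4, 4, 6, 6, 6, 7, 8]
Sorted: [1, 1, 1, 3, 5, 5, 8, 9]


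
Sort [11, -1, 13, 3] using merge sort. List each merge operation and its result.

Divide and conquer:
  Merge [11] + [-1] -> [-1, 11]
  Merge [13] + [3] -> [3, 13]
  Merge [-1, 11] + [3, 13] -> [-1, 3, 11, 13]


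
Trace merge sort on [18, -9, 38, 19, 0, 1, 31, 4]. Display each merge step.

Divide and conquer:
  Merge [18] + [-9] -> [-9, 18]
  Merge [38] + [19] -> [19, 38]
  Merge [-9, 18] + [19, 38] -> [-9, 18, 19, 38]
  Merge [0] + [1] -> [0, 1]
  Merge [31] + [4] -> [4, 31]
  Merge [0, 1] + [4, 31] -> [0, 1, 4, 31]
  Merge [-9, 18, 19, 38] + [0, 1, 4, 31] -> [-9, 0, 1, 4, 18, 19, 31, 38]


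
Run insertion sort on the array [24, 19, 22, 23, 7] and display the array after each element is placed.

First element 24 is already 'sorted'
Insert 19: shifted 1 elements -> [19, 24, 22, 23, 7]
Insert 22: shifted 1 elements -> [19, 22, 24, 23, 7]
Insert 23: shifted 1 elements -> [19, 22, 23, 24, 7]
Insert 7: shifted 4 elements -> [7, 19, 22, 23, 24]


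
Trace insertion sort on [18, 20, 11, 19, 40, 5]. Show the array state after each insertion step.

First element 18 is already 'sorted'
Insert 20: shifted 0 elements -> [18, 20, 11, 19, 40, 5]
Insert 11: shifted 2 elements -> [11, 18, 20, 19, 40, 5]
Insert 19: shifted 1 elements -> [11, 18, 19, 20, 40, 5]
Insert 40: shifted 0 elements -> [11, 18, 19, 20, 40, 5]
Insert 5: shifted 5 elements -> [5, 11, 18, 19, 20, 40]


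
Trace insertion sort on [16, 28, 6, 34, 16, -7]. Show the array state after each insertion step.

First element 16 is already 'sorted'
Insert 28: shifted 0 elements -> [16, 28, 6, 34, 16, -7]
Insert 6: shifted 2 elements -> [6, 16, 28, 34, 16, -7]
Insert 34: shifted 0 elements -> [6, 16, 28, 34, 16, -7]
Insert 16: shifted 2 elements -> [6, 16, 16, 28, 34, -7]
Insert -7: shifted 5 elements -> [-7, 6, 16, 16, 28, 34]


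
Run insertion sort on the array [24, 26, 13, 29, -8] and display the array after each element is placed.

First element 24 is already 'sorted'
Insert 26: shifted 0 elements -> [24, 26, 13, 29, -8]
Insert 13: shifted 2 elements -> [13, 24, 26, 29, -8]
Insert 29: shifted 0 elements -> [13, 24, 26, 29, -8]
Insert -8: shifted 4 elements -> [-8, 13, 24, 26, 29]


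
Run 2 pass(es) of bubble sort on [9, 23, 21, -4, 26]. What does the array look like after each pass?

After pass 1: [9, 21, -4, 23, 26] (2 swaps)
After pass 2: [9, -4, 21, 23, 26] (1 swaps)
Total swaps: 3


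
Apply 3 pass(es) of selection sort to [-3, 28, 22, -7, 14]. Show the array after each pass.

Pass 1: Select minimum -7 at index 3, swap -> [-7, 28, 22, -3, 14]
Pass 2: Select minimum -3 at index 3, swap -> [-7, -3, 22, 28, 14]
Pass 3: Select minimum 14 at index 4, swap -> [-7, -3, 14, 28, 22]


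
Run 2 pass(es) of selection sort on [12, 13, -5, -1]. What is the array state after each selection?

Pass 1: Select minimum -5 at index 2, swap -> [-5, 13, 12, -1]
Pass 2: Select minimum -1 at index 3, swap -> [-5, -1, 12, 13]


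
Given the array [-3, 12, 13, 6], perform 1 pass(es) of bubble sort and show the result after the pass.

After pass 1: [-3, 12, 6, 13] (1 swaps)
Total swaps: 1


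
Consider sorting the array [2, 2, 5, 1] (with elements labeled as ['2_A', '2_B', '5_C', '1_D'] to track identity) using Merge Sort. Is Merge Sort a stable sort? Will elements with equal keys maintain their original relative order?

Trace Merge Sort on the labeled array (the key is the number; the letter only tracks identity):
  Merge [2_A] + [2_B] -> [2_A, 2_B]
  Merge [5_C] + [1_D] -> [1_D, 5_C]
  Merge [2_A, 2_B] + [1_D, 5_C] -> [1_D, 2_A, 2_B, 5_C]
Final order: [1_D, 2_A, 2_B, 5_C]
Equal keys:
  value 2: originally 2_A, 2_B; after sorting 2_A, 2_B -> order preserved
All equal keys kept their original relative order. Merge Sort is stable: when the heads of the two halves are equal the merge takes from the left half first.
Answer: Stable


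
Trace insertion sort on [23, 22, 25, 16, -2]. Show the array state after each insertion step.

First element 23 is already 'sorted'
Insert 22: shifted 1 elements -> [22, 23, 25, 16, -2]
Insert 25: shifted 0 elements -> [22, 23, 25, 16, -2]
Insert 16: shifted 3 elements -> [16, 22, 23, 25, -2]
Insert -2: shifted 4 elements -> [-2, 16, 22, 23, 25]


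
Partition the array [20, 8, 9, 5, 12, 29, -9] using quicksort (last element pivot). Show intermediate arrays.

Partition 1: pivot=-9 at index 0 -> [-9, 8, 9, 5, 12, 29, 20]
Partition 2: pivot=20 at index 5 -> [-9, 8, 9, 5, 12, 20, 29]
Partition 3: pivot=12 at index 4 -> [-9, 8, 9, 5, 12, 20, 29]
Partition 4: pivot=5 at index 1 -> [-9, 5, 9, 8, 12, 20, 29]
Partition 5: pivot=8 at index 2 -> [-9, 5, 8, 9, 12, 20, 29]


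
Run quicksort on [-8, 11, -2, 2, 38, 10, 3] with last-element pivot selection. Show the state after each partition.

Partition 1: pivot=3 at index 3 -> [-8, -2, 2, 3, 38, 10, 11]
Partition 2: pivot=2 at index 2 -> [-8, -2, 2, 3, 38, 10, 11]
Partition 3: pivot=-2 at index 1 -> [-8, -2, 2, 3, 38, 10, 11]
Partition 4: pivot=11 at index 5 -> [-8, -2, 2, 3, 10, 11, 38]


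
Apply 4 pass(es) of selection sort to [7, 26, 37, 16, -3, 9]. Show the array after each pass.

Pass 1: Select minimum -3 at index 4, swap -> [-3, 26, 37, 16, 7, 9]
Pass 2: Select minimum 7 at index 4, swap -> [-3, 7, 37, 16, 26, 9]
Pass 3: Select minimum 9 at index 5, swap -> [-3, 7, 9, 16, 26, 37]
Pass 4: Select minimum 16 at index 3, swap -> [-3, 7, 9, 16, 26, 37]


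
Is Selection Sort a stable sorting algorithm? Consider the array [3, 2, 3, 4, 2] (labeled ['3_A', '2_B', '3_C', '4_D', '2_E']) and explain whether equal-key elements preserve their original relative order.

Trace Selection Sort on the labeled array (the key is the number; the letter only tracks identity):
  Pass 1: minimum of unsorted part is 2_B at index 1; swap it with 3_A at index 0 -> [2_B, 3_A, 3_C, 4_D, 2_E]
  Pass 2: minimum of unsorted part is 2_E at index 4; swap it with 3_A at index 1 -> [2_B, 2_E, 3_C, 4_D, 3_A]
  Pass 3: minimum 3_C is already at index 2; no swap -> [2_B, 2_E, 3_C, 4_D, 3_A]
  Pass 4: minimum of unsorted part is 3_A at index 4; swap it with 4_D at index 3 -> [2_B, 2_E, 3_C, 3_A, 4_D]
Final order: [2_B, 2_E, 3_C, 3_A, 4_D]
Equal keys:
  value 2: originally 2_B, 2_E; after sorting 2_B, 2_E -> order preserved
  value 3: originally 3_A, 3_C; after sorting 3_C, 3_A -> order changed
Equal keys were reordered, so Selection Sort is not stable: the long-range swap that moves the minimum into place can carry an element past an equal key. (One such input is enough; an unstable sort may happen to preserve order on other inputs, but it gives no guarantee.)
Answer: Not stable


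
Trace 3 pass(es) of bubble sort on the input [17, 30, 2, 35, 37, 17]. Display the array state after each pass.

After pass 1: [17, 2, 30, 35, 17, 37] (2 swaps)
After pass 2: [2, 17, 30, 17, 35, 37] (2 swaps)
After pass 3: [2, 17, 17, 30, 35, 37] (1 swaps)
Total swaps: 5


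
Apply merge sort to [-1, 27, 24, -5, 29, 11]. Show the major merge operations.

Divide and conquer:
  Merge [27] + [24] -> [24, 27]
  Merge [-1] + [24, 27] -> [-1, 24, 27]
  Merge [29] + [11] -> [11, 29]
  Merge [-5] + [11, 29] -> [-5, 11, 29]
  Merge [-1, 24, 27] + [-5, 11, 29] -> [-5, -1, 11, 24, 27, 29]


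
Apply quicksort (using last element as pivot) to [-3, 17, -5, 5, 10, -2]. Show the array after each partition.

Partition 1: pivot=-2 at index 2 -> [-3, -5, -2, 5, 10, 17]
Partition 2: pivot=-5 at index 0 -> [-5, -3, -2, 5, 10, 17]
Partition 3: pivot=17 at index 5 -> [-5, -3, -2, 5, 10, 17]
Partition 4: pivot=10 at index 4 -> [-5, -3, -2, 5, 10, 17]


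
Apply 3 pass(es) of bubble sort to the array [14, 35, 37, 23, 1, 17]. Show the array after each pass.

After pass 1: [14, 35, 23, 1, 17, 37] (3 swaps)
After pass 2: [14, 23, 1, 17, 35, 37] (3 swaps)
After pass 3: [14, 1, 17, 23, 35, 37] (2 swaps)
Total swaps: 8


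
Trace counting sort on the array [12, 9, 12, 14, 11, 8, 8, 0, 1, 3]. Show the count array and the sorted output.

Count array: [1, 1, 0, 1, 0, 0, 0, 0, 2, 1, 0, 1, 2, 0, 1]
(count[i] = number of elements equal to i)
Cumulative count: [1, 2, 2, 3, 3, 3, 3, 3, 5, 6, 6, 7, 9, 9, 10]
Sorted: [0, 1, 3, 8, 8, 9, 11, 12, 12, 14]


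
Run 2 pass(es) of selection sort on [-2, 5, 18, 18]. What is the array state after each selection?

Pass 1: Select minimum -2 at index 0, swap -> [-2, 5, 18, 18]
Pass 2: Select minimum 5 at index 1, swap -> [-2, 5, 18, 18]


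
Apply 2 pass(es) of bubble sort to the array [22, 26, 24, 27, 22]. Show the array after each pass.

After pass 1: [22, 24, 26, 22, 27] (2 swaps)
After pass 2: [22, 24, 22, 26, 27] (1 swaps)
Total swaps: 3


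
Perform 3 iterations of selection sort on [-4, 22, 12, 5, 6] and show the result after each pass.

Pass 1: Select minimum -4 at index 0, swap -> [-4, 22, 12, 5, 6]
Pass 2: Select minimum 5 at index 3, swap -> [-4, 5, 12, 22, 6]
Pass 3: Select minimum 6 at index 4, swap -> [-4, 5, 6, 22, 12]


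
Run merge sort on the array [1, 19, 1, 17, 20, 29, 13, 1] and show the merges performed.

Divide and conquer:
  Merge [1] + [19] -> [1, 19]
  Merge [1] + [17] -> [1, 17]
  Merge [1, 19] + [1, 17] -> [1, 1, 17, 19]
  Merge [20] + [29] -> [20, 29]
  Merge [13] + [1] -> [1, 13]
  Merge [20, 29] + [1, 13] -> [1, 13, 20, 29]
  Merge [1, 1, 17, 19] + [1, 13, 20, 29] -> [1, 1, 1, 13, 17, 19, 20, 29]


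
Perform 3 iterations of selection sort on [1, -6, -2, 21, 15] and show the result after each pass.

Pass 1: Select minimum -6 at index 1, swap -> [-6, 1, -2, 21, 15]
Pass 2: Select minimum -2 at index 2, swap -> [-6, -2, 1, 21, 15]
Pass 3: Select minimum 1 at index 2, swap -> [-6, -2, 1, 21, 15]


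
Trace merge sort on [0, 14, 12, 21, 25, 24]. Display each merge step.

Divide and conquer:
  Merge [14] + [12] -> [12, 14]
  Merge [0] + [12, 14] -> [0, 12, 14]
  Merge [25] + [24] -> [24, 25]
  Merge [21] + [24, 25] -> [21, 24, 25]
  Merge [0, 12, 14] + [21, 24, 25] -> [0, 12, 14, 21, 24, 25]


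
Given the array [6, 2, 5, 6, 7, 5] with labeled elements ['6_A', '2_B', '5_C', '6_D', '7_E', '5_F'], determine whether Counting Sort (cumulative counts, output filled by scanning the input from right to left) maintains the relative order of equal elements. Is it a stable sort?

Trace Counting Sort on the labeled array (the key is the number; the letter only tracks identity):
  Counts for values 0..7: [0, 0, 1, 0, 0, 2, 2, 1]
  Cumulative counts: [0, 0, 1, 1, 1, 3, 5, 6]
  Scan right to left: place 5_F at output index 2
  Scan right to left: place 7_E at output index 5
  Scan right to left: place 6_D at output index 4
  Scan right to left: place 5_C at output index 1
  Scan right to left: place 2_B at output index 0
  Scan right to left: place 6_A at output index 3
  Output: [2_B, 5_C, 5_F, 6_A, 6_D, 7_E]
Equal keys:
  value 5: originally 5_C, 5_F; after sorting 5_C, 5_F -> order preserved
  value 6: originally 6_A, 6_D; after sorting 6_A, 6_D -> order preserved
All equal keys kept their original relative order. Counting Sort is stable: scanning the input right to left with decreasing cumulative counts places later duplicates at later output positions.
Answer: Stable


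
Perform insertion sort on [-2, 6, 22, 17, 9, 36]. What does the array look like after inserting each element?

First element -2 is already 'sorted'
Insert 6: shifted 0 elements -> [-2, 6, 22, 17, 9, 36]
Insert 22: shifted 0 elements -> [-2, 6, 22, 17, 9, 36]
Insert 17: shifted 1 elements -> [-2, 6, 17, 22, 9, 36]
Insert 9: shifted 2 elements -> [-2, 6, 9, 17, 22, 36]
Insert 36: shifted 0 elements -> [-2, 6, 9, 17, 22, 36]


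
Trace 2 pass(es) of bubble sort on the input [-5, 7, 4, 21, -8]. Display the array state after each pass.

After pass 1: [-5, 4, 7, -8, 21] (2 swaps)
After pass 2: [-5, 4, -8, 7, 21] (1 swaps)
Total swaps: 3


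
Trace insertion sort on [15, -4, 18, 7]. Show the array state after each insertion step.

First element 15 is already 'sorted'
Insert -4: shifted 1 elements -> [-4, 15, 18, 7]
Insert 18: shifted 0 elements -> [-4, 15, 18, 7]
Insert 7: shifted 2 elements -> [-4, 7, 15, 18]


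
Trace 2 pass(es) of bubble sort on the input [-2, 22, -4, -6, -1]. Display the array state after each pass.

After pass 1: [-2, -4, -6, -1, 22] (3 swaps)
After pass 2: [-4, -6, -2, -1, 22] (2 swaps)
Total swaps: 5


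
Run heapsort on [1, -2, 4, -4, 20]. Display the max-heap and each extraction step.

Build heap: [20, 1, 4, -4, -2]
Extract 20: [4, 1, -2, -4, 20]
Extract 4: [1, -4, -2, 4, 20]
Extract 1: [-2, -4, 1, 4, 20]
Extract -2: [-4, -2, 1, 4, 20]


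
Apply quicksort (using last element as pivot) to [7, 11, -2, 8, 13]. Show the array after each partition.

Partition 1: pivot=13 at index 4 -> [7, 11, -2, 8, 13]
Partition 2: pivot=8 at index 2 -> [7, -2, 8, 11, 13]
Partition 3: pivot=-2 at index 0 -> [-2, 7, 8, 11, 13]


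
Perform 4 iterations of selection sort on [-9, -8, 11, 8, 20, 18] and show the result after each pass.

Pass 1: Select minimum -9 at index 0, swap -> [-9, -8, 11, 8, 20, 18]
Pass 2: Select minimum -8 at index 1, swap -> [-9, -8, 11, 8, 20, 18]
Pass 3: Select minimum 8 at index 3, swap -> [-9, -8, 8, 11, 20, 18]
Pass 4: Select minimum 11 at index 3, swap -> [-9, -8, 8, 11, 20, 18]


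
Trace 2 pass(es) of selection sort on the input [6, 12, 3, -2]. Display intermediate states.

Pass 1: Select minimum -2 at index 3, swap -> [-2, 12, 3, 6]
Pass 2: Select minimum 3 at index 2, swap -> [-2, 3, 12, 6]


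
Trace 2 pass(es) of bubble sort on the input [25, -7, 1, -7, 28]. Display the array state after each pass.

After pass 1: [-7, 1, -7, 25, 28] (3 swaps)
After pass 2: [-7, -7, 1, 25, 28] (1 swaps)
Total swaps: 4


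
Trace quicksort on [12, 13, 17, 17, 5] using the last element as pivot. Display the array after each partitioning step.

Partition 1: pivot=5 at index 0 -> [5, 13, 17, 17, 12]
Partition 2: pivot=12 at index 1 -> [5, 12, 17, 17, 13]
Partition 3: pivot=13 at index 2 -> [5, 12, 13, 17, 17]
Partition 4: pivot=17 at index 4 -> [5, 12, 13, 17, 17]


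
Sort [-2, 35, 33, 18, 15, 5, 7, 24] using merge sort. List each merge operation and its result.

Divide and conquer:
  Merge [-2] + [35] -> [-2, 35]
  Merge [33] + [18] -> [18, 33]
  Merge [-2, 35] + [18, 33] -> [-2, 18, 33, 35]
  Merge [15] + [5] -> [5, 15]
  Merge [7] + [24] -> [7, 24]
  Merge [5, 15] + [7, 24] -> [5, 7, 15, 24]
  Merge [-2, 18, 33, 35] + [5, 7, 15, 24] -> [-2, 5, 7, 15, 18, 24, 33, 35]


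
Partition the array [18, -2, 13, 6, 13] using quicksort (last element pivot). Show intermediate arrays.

Partition 1: pivot=13 at index 3 -> [-2, 13, 6, 13, 18]
Partition 2: pivot=6 at index 1 -> [-2, 6, 13, 13, 18]


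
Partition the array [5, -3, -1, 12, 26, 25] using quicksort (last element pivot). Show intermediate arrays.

Partition 1: pivot=25 at index 4 -> [5, -3, -1, 12, 25, 26]
Partition 2: pivot=12 at index 3 -> [5, -3, -1, 12, 25, 26]
Partition 3: pivot=-1 at index 1 -> [-3, -1, 5, 12, 25, 26]


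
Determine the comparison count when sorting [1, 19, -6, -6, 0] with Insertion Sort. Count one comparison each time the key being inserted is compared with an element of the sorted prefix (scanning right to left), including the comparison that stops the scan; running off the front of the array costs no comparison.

Insert 19: 1 <= 19 (stop) = 1 comparison(s) -> [1, 19, -6, -6, 0]
Insert -6: 19 > -6 (shift), 1 > -6 (shift), reached front = 2 comparison(s) -> [-6, 1, 19, -6, 0]
Insert -6: 19 > -6 (shift), 1 > -6 (shift), -6 <= -6 (stop) = 3 comparison(s) -> [-6, -6, 1, 19, 0]
Insert 0: 19 > 0 (shift), 1 > 0 (shift), -6 <= 0 (stop) = 3 comparison(s) -> [-6, -6, 0, 1, 19]
Total comparisons: 1 + 2 + 3 + 3 = 9


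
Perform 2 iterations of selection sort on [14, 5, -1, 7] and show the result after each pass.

Pass 1: Select minimum -1 at index 2, swap -> [-1, 5, 14, 7]
Pass 2: Select minimum 5 at index 1, swap -> [-1, 5, 14, 7]


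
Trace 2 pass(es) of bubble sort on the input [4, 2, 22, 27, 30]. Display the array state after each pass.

After pass 1: [2, 4, 22, 27, 30] (1 swaps)
After pass 2: [2, 4, 22, 27, 30] (0 swaps)
Total swaps: 1


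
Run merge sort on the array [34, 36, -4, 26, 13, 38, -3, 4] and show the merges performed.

Divide and conquer:
  Merge [34] + [36] -> [34, 36]
  Merge [-4] + [26] -> [-4, 26]
  Merge [34, 36] + [-4, 26] -> [-4, 26, 34, 36]
  Merge [13] + [38] -> [13, 38]
  Merge [-3] + [4] -> [-3, 4]
  Merge [13, 38] + [-3, 4] -> [-3, 4, 13, 38]
  Merge [-4, 26, 34, 36] + [-3, 4, 13, 38] -> [-4, -3, 4, 13, 26, 34, 36, 38]


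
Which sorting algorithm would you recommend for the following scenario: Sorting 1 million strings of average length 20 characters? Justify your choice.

Best choice: MSD radix sort or Mergesort
Reason: MSD radix sort is a non-comparison sort that buckets the strings by successive character positions, running in time proportional to the total number of characters examined rather than O(n log n) string comparisons; mergesort is a stable O(n log n)-comparison alternative that works for arbitrary variable-length keys


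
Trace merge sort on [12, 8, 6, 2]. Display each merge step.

Divide and conquer:
  Merge [12] + [8] -> [8, 12]
  Merge [6] + [2] -> [2, 6]
  Merge [8, 12] + [2, 6] -> [2, 6, 8, 12]


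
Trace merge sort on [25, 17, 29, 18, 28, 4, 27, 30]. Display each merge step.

Divide and conquer:
  Merge [25] + [17] -> [17, 25]
  Merge [29] + [18] -> [18, 29]
  Merge [17, 25] + [18, 29] -> [17, 18, 25, 29]
  Merge [28] + [4] -> [4, 28]
  Merge [27] + [30] -> [27, 30]
  Merge [4, 28] + [27, 30] -> [4, 27, 28, 30]
  Merge [17, 18, 25, 29] + [4, 27, 28, 30] -> [4, 17, 18, 25, 27, 28, 29, 30]


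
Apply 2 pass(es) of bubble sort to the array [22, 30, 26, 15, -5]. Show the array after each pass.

After pass 1: [22, 26, 15, -5, 30] (3 swaps)
After pass 2: [22, 15, -5, 26, 30] (2 swaps)
Total swaps: 5


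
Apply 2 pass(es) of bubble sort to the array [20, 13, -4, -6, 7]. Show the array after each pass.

After pass 1: [13, -4, -6, 7, 20] (4 swaps)
After pass 2: [-4, -6, 7, 13, 20] (3 swaps)
Total swaps: 7


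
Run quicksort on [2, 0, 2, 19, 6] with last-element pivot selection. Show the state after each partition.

Partition 1: pivot=6 at index 3 -> [2, 0, 2, 6, 19]
Partition 2: pivot=2 at index 2 -> [2, 0, 2, 6, 19]
Partition 3: pivot=0 at index 0 -> [0, 2, 2, 6, 19]


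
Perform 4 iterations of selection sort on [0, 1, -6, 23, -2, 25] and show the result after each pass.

Pass 1: Select minimum -6 at index 2, swap -> [-6, 1, 0, 23, -2, 25]
Pass 2: Select minimum -2 at index 4, swap -> [-6, -2, 0, 23, 1, 25]
Pass 3: Select minimum 0 at index 2, swap -> [-6, -2, 0, 23, 1, 25]
Pass 4: Select minimum 1 at index 4, swap -> [-6, -2, 0, 1, 23, 25]


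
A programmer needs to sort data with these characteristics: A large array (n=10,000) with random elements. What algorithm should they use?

Best choice: Quicksort or Mergesort
Reason: Both have O(n log n) average case; quicksort has lower constant factors


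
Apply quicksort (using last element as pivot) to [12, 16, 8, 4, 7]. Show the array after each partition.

Partition 1: pivot=7 at index 1 -> [4, 7, 8, 12, 16]
Partition 2: pivot=16 at index 4 -> [4, 7, 8, 12, 16]
Partition 3: pivot=12 at index 3 -> [4, 7, 8, 12, 16]


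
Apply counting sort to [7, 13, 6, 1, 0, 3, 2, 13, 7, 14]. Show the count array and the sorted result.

Count array: [1, 1, 1, 1, 0, 0, 1, 2, 0, 0, 0, 0, 0, 2, 1]
(count[i] = number of elements equal to i)
Cumulative count: [1, 2, 3, 4, 4, 4, 5, 7, 7, 7, 7, 7, 7, 9, 10]
Sorted: [0, 1, 2, 3, 6, 7, 7, 13, 13, 14]


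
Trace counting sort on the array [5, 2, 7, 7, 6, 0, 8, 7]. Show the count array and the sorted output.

Count array: [1, 0, 1, 0, 0, 1, 1, 3, 1]
(count[i] = number of elements equal to i)
Cumulative count: [1, 1, 2, 2, 2, 3, 4, 7, 8]
Sorted: [0, 2, 5, 6, 7, 7, 7, 8]


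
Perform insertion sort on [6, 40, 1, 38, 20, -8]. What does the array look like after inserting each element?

First element 6 is already 'sorted'
Insert 40: shifted 0 elements -> [6, 40, 1, 38, 20, -8]
Insert 1: shifted 2 elements -> [1, 6, 40, 38, 20, -8]
Insert 38: shifted 1 elements -> [1, 6, 38, 40, 20, -8]
Insert 20: shifted 2 elements -> [1, 6, 20, 38, 40, -8]
Insert -8: shifted 5 elements -> [-8, 1, 6, 20, 38, 40]


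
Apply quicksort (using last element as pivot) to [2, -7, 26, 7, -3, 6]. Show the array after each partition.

Partition 1: pivot=6 at index 3 -> [2, -7, -3, 6, 26, 7]
Partition 2: pivot=-3 at index 1 -> [-7, -3, 2, 6, 26, 7]
Partition 3: pivot=7 at index 4 -> [-7, -3, 2, 6, 7, 26]


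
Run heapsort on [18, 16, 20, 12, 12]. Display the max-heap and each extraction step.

Build heap: [20, 16, 18, 12, 12]
Extract 20: [18, 16, 12, 12, 20]
Extract 18: [16, 12, 12, 18, 20]
Extract 16: [12, 12, 16, 18, 20]
Extract 12: [12, 12, 16, 18, 20]


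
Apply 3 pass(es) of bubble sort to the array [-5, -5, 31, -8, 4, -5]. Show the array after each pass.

After pass 1: [-5, -5, -8, 4, -5, 31] (3 swaps)
After pass 2: [-5, -8, -5, -5, 4, 31] (2 swaps)
After pass 3: [-8, -5, -5, -5, 4, 31] (1 swaps)
Total swaps: 6


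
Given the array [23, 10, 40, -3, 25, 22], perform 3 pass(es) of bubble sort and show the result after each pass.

After pass 1: [10, 23, -3, 25, 22, 40] (4 swaps)
After pass 2: [10, -3, 23, 22, 25, 40] (2 swaps)
After pass 3: [-3, 10, 22, 23, 25, 40] (2 swaps)
Total swaps: 8


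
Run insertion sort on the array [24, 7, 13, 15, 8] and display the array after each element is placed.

First element 24 is already 'sorted'
Insert 7: shifted 1 elements -> [7, 24, 13, 15, 8]
Insert 13: shifted 1 elements -> [7, 13, 24, 15, 8]
Insert 15: shifted 1 elements -> [7, 13, 15, 24, 8]
Insert 8: shifted 3 elements -> [7, 8, 13, 15, 24]


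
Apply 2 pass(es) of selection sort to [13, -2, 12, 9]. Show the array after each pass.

Pass 1: Select minimum -2 at index 1, swap -> [-2, 13, 12, 9]
Pass 2: Select minimum 9 at index 3, swap -> [-2, 9, 12, 13]


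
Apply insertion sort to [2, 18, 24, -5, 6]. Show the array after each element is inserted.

First element 2 is already 'sorted'
Insert 18: shifted 0 elements -> [2, 18, 24, -5, 6]
Insert 24: shifted 0 elements -> [2, 18, 24, -5, 6]
Insert -5: shifted 3 elements -> [-5, 2, 18, 24, 6]
Insert 6: shifted 2 elements -> [-5, 2, 6, 18, 24]


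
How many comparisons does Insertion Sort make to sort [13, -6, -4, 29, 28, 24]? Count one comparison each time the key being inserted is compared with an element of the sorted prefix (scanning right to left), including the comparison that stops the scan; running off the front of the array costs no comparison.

Insert -6: 13 > -6 (shift), reached front = 1 comparison(s) -> [-6, 13, -4, 29, 28, 24]
Insert -4: 13 > -4 (shift), -6 <= -4 (stop) = 2 comparison(s) -> [-6, -4, 13, 29, 28, 24]
Insert 29: 13 <= 29 (stop) = 1 comparison(s) -> [-6, -4, 13, 29, 28, 24]
Insert 28: 29 > 28 (shift), 13 <= 28 (stop) = 2 comparison(s) -> [-6, -4, 13, 28, 29, 24]
Insert 24: 29 > 24 (shift), 28 > 24 (shift), 13 <= 24 (stop) = 3 comparison(s) -> [-6, -4, 13, 24, 28, 29]
Total comparisons: 1 + 2 + 1 + 2 + 3 = 9


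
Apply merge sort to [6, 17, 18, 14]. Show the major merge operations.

Divide and conquer:
  Merge [6] + [17] -> [6, 17]
  Merge [18] + [14] -> [14, 18]
  Merge [6, 17] + [14, 18] -> [6, 14, 17, 18]


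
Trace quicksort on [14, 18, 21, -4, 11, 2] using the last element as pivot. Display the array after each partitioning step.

Partition 1: pivot=2 at index 1 -> [-4, 2, 21, 14, 11, 18]
Partition 2: pivot=18 at index 4 -> [-4, 2, 14, 11, 18, 21]
Partition 3: pivot=11 at index 2 -> [-4, 2, 11, 14, 18, 21]


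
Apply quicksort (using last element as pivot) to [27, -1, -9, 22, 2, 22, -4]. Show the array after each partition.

Partition 1: pivot=-4 at index 1 -> [-9, -4, 27, 22, 2, 22, -1]
Partition 2: pivot=-1 at index 2 -> [-9, -4, -1, 22, 2, 22, 27]
Partition 3: pivot=27 at index 6 -> [-9, -4, -1, 22, 2, 22, 27]
Partition 4: pivot=22 at index 5 -> [-9, -4, -1, 22, 2, 22, 27]
Partition 5: pivot=2 at index 3 -> [-9, -4, -1, 2, 22, 22, 27]


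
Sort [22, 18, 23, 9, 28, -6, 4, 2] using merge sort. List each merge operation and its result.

Divide and conquer:
  Merge [22] + [18] -> [18, 22]
  Merge [23] + [9] -> [9, 23]
  Merge [18, 22] + [9, 23] -> [9, 18, 22, 23]
  Merge [28] + [-6] -> [-6, 28]
  Merge [4] + [2] -> [2, 4]
  Merge [-6, 28] + [2, 4] -> [-6, 2, 4, 28]
  Merge [9, 18, 22, 23] + [-6, 2, 4, 28] -> [-6, 2, 4, 9, 18, 22, 23, 28]


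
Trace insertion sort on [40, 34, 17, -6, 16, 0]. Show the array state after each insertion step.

First element 40 is already 'sorted'
Insert 34: shifted 1 elements -> [34, 40, 17, -6, 16, 0]
Insert 17: shifted 2 elements -> [17, 34, 40, -6, 16, 0]
Insert -6: shifted 3 elements -> [-6, 17, 34, 40, 16, 0]
Insert 16: shifted 3 elements -> [-6, 16, 17, 34, 40, 0]
Insert 0: shifted 4 elements -> [-6, 0, 16, 17, 34, 40]


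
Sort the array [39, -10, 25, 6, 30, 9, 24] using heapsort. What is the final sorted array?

Build heap: [39, 30, 25, 6, -10, 9, 24]
Extract 39: [30, 24, 25, 6, -10, 9, 39]
Extract 30: [25, 24, 9, 6, -10, 30, 39]
Extract 25: [24, 6, 9, -10, 25, 30, 39]
Extract 24: [9, 6, -10, 24, 25, 30, 39]
Extract 9: [6, -10, 9, 24, 25, 30, 39]
Extract 6: [-10, 6, 9, 24, 25, 30, 39]


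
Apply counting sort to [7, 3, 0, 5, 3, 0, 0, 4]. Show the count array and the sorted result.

Count array: [3, 0, 0, 2, 1, 1, 0, 1]
(count[i] = number of elements equal to i)
Cumulative count: [3, 3, 3, 5, 6, 7, 7, 8]
Sorted: [0, 0, 0, 3, 3, 4, 5, 7]


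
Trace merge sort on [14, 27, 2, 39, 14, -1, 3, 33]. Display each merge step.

Divide and conquer:
  Merge [14] + [27] -> [14, 27]
  Merge [2] + [39] -> [2, 39]
  Merge [14, 27] + [2, 39] -> [2, 14, 27, 39]
  Merge [14] + [-1] -> [-1, 14]
  Merge [3] + [33] -> [3, 33]
  Merge [-1, 14] + [3, 33] -> [-1, 3, 14, 33]
  Merge [2, 14, 27, 39] + [-1, 3, 14, 33] -> [-1, 2, 3, 14, 14, 27, 33, 39]


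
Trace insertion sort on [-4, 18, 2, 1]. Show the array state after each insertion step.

First element -4 is already 'sorted'
Insert 18: shifted 0 elements -> [-4, 18, 2, 1]
Insert 2: shifted 1 elements -> [-4, 2, 18, 1]
Insert 1: shifted 2 elements -> [-4, 1, 2, 18]


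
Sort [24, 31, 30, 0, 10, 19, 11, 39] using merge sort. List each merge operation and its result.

Divide and conquer:
  Merge [24] + [31] -> [24, 31]
  Merge [30] + [0] -> [0, 30]
  Merge [24, 31] + [0, 30] -> [0, 24, 30, 31]
  Merge [10] + [19] -> [10, 19]
  Merge [11] + [39] -> [11, 39]
  Merge [10, 19] + [11, 39] -> [10, 11, 19, 39]
  Merge [0, 24, 30, 31] + [10, 11, 19, 39] -> [0, 10, 11, 19, 24, 30, 31, 39]


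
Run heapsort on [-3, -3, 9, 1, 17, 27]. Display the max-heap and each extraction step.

Build heap: [27, 17, 9, 1, -3, -3]
Extract 27: [17, 1, 9, -3, -3, 27]
Extract 17: [9, 1, -3, -3, 17, 27]
Extract 9: [1, -3, -3, 9, 17, 27]
Extract 1: [-3, -3, 1, 9, 17, 27]
Extract -3: [-3, -3, 1, 9, 17, 27]


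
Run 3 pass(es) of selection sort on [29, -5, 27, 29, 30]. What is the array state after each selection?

Pass 1: Select minimum -5 at index 1, swap -> [-5, 29, 27, 29, 30]
Pass 2: Select minimum 27 at index 2, swap -> [-5, 27, 29, 29, 30]
Pass 3: Select minimum 29 at index 2, swap -> [-5, 27, 29, 29, 30]


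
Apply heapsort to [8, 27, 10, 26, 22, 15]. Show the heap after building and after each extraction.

Build heap: [27, 26, 15, 8, 22, 10]
Extract 27: [26, 22, 15, 8, 10, 27]
Extract 26: [22, 10, 15, 8, 26, 27]
Extract 22: [15, 10, 8, 22, 26, 27]
Extract 15: [10, 8, 15, 22, 26, 27]
Extract 10: [8, 10, 15, 22, 26, 27]


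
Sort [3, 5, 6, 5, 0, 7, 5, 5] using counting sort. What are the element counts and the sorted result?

Count array: [1, 0, 0, 1, 0, 4, 1, 1]
(count[i] = number of elements equal to i)
Cumulative count: [1, 1, 1, 2, 2, 6, 7, 8]
Sorted: [0, 3, 5, 5, 5, 5, 6, 7]


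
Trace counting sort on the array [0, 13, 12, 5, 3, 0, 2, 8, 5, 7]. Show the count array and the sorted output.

Count array: [2, 0, 1, 1, 0, 2, 0, 1, 1, 0, 0, 0, 1, 1]
(count[i] = number of elements equal to i)
Cumulative count: [2, 2, 3, 4, 4, 6, 6, 7, 8, 8, 8, 8, 9, 10]
Sorted: [0, 0, 2, 3, 5, 5, 7, 8, 12, 13]


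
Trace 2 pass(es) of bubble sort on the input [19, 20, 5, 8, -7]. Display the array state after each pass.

After pass 1: [19, 5, 8, -7, 20] (3 swaps)
After pass 2: [5, 8, -7, 19, 20] (3 swaps)
Total swaps: 6


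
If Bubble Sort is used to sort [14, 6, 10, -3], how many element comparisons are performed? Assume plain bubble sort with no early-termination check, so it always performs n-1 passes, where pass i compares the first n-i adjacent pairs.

Pass 1: compare adjacent pairs (0,1)..(2,3) = 3 comparison(s), 3 swap(s) -> [6, 10, -3, 14]
Pass 2: compare adjacent pairs (0,1)..(1,2) = 2 comparison(s), 1 swap(s) -> [6, -3, 10, 14]
Pass 3: compare adjacent pairs (0,1)..(0,1) = 1 comparison(s), 1 swap(s) -> [-3, 6, 10, 14]
Total comparisons: 3 + 2 + 1 = 6


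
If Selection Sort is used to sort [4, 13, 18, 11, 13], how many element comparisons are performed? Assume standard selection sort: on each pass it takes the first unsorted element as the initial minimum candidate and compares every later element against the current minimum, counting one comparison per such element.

Pass 1: scan indices 1..4 for the minimum = 4 comparison(s); min is 4, place at index 0 -> [4, 13, 18, 11, 13]
Pass 2: scan indices 2..4 for the minimum = 3 comparison(s); min is 11, place at index 1 -> [4, 11, 18, 13, 13]
Pass 3: scan indices 3..4 for the minimum = 2 comparison(s); min is 13, place at index 2 -> [4, 11, 13, 18, 13]
Pass 4: scan indices 4..4 for the minimum = 1 comparison(s); min is 13, place at index 3 -> [4, 11, 13, 13, 18]
Selection sort always scans the whole unsorted suffix, so the count is (n-1) + (n-2) + ... + 1 = n(n-1)/2 = 5*4/2 = 10 regardless of the input order.
Total comparisons: 4 + 3 + 2 + 1 = 10


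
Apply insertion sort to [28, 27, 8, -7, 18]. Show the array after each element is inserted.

First element 28 is already 'sorted'
Insert 27: shifted 1 elements -> [27, 28, 8, -7, 18]
Insert 8: shifted 2 elements -> [8, 27, 28, -7, 18]
Insert -7: shifted 3 elements -> [-7, 8, 27, 28, 18]
Insert 18: shifted 2 elements -> [-7, 8, 18, 27, 28]


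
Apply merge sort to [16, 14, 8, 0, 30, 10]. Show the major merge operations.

Divide and conquer:
  Merge [14] + [8] -> [8, 14]
  Merge [16] + [8, 14] -> [8, 14, 16]
  Merge [30] + [10] -> [10, 30]
  Merge [0] + [10, 30] -> [0, 10, 30]
  Merge [8, 14, 16] + [0, 10, 30] -> [0, 8, 10, 14, 16, 30]


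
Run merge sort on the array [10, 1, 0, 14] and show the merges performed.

Divide and conquer:
  Merge [10] + [1] -> [1, 10]
  Merge [0] + [14] -> [0, 14]
  Merge [1, 10] + [0, 14] -> [0, 1, 10, 14]


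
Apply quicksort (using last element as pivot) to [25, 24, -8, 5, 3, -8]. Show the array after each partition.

Partition 1: pivot=-8 at index 1 -> [-8, -8, 25, 5, 3, 24]
Partition 2: pivot=24 at index 4 -> [-8, -8, 5, 3, 24, 25]
Partition 3: pivot=3 at index 2 -> [-8, -8, 3, 5, 24, 25]


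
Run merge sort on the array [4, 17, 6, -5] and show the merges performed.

Divide and conquer:
  Merge [4] + [17] -> [4, 17]
  Merge [6] + [-5] -> [-5, 6]
  Merge [4, 17] + [-5, 6] -> [-5, 4, 6, 17]
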